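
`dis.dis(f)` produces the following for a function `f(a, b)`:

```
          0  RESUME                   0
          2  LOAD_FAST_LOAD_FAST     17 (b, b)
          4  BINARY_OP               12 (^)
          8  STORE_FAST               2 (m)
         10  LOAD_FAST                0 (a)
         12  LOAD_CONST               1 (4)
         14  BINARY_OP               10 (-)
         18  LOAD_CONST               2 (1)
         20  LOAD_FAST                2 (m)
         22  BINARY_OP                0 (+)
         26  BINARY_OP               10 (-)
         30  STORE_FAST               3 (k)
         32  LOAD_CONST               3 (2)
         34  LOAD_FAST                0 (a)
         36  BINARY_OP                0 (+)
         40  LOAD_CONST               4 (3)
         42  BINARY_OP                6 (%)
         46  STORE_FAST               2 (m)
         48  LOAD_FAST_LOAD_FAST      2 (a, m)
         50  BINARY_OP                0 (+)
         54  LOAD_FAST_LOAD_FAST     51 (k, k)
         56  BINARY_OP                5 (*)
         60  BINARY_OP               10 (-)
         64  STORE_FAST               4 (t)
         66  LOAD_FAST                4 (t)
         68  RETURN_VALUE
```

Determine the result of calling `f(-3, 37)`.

LOAD_FAST_LOAD_FAST b,b → push 37,37. Stack: [37, 37]
BINARY_OP ^ → 37 ^ 37 = 0. Stack: [0]
STORE_FAST m → m=0. Stack: []
LOAD_FAST a → push -3. Stack: [-3]
LOAD_CONST → push 4. Stack: [-3, 4]
BINARY_OP - → -3 - 4 = -7. Stack: [-7]
LOAD_CONST → push 1. Stack: [-7, 1]
LOAD_FAST m → push 0. Stack: [-7, 1, 0]
BINARY_OP + → 1 + 0 = 1. Stack: [-7, 1]
BINARY_OP - → -7 - 1 = -8. Stack: [-8]
STORE_FAST k → k=-8. Stack: []
LOAD_CONST → push 2. Stack: [2]
LOAD_FAST a → push -3. Stack: [2, -3]
BINARY_OP + → 2 + -3 = -1. Stack: [-1]
LOAD_CONST → push 3. Stack: [-1, 3]
BINARY_OP % → -1 % 3 = 2. Stack: [2]
STORE_FAST m → m=2. Stack: []
LOAD_FAST_LOAD_FAST a,m → push -3,2. Stack: [-3, 2]
BINARY_OP + → -3 + 2 = -1. Stack: [-1]
LOAD_FAST_LOAD_FAST k,k → push -8,-8. Stack: [-1, -8, -8]
BINARY_OP * → -8 * -8 = 64. Stack: [-1, 64]
BINARY_OP - → -1 - 64 = -65. Stack: [-65]
STORE_FAST t → t=-65. Stack: []
LOAD_FAST t → push -65. Stack: [-65]
RETURN_VALUE → return -65.

-65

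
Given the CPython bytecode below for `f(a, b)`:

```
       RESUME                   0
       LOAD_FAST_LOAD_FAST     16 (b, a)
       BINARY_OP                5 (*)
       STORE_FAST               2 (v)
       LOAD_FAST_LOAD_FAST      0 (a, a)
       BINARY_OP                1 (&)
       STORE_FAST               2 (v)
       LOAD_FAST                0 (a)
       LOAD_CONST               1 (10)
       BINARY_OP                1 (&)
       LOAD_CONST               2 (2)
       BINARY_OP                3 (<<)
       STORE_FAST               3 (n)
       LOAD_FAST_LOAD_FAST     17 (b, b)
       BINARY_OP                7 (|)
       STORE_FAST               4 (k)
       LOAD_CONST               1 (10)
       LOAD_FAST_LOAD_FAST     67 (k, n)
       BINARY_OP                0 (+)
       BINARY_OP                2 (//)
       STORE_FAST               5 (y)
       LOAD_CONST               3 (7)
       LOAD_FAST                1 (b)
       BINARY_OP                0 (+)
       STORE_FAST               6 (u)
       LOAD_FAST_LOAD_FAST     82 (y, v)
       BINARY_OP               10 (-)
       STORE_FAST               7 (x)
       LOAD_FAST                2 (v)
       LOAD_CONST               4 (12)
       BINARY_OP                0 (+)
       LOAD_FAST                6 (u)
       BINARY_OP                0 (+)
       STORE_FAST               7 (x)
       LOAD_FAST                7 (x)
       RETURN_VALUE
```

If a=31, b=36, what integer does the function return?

LOAD_FAST_LOAD_FAST b,a → push 36,31. Stack: [36, 31]
BINARY_OP * → 36 * 31 = 1116. Stack: [1116]
STORE_FAST v → v=1116. Stack: []
LOAD_FAST_LOAD_FAST a,a → push 31,31. Stack: [31, 31]
BINARY_OP & → 31 & 31 = 31. Stack: [31]
STORE_FAST v → v=31. Stack: []
LOAD_FAST a → push 31. Stack: [31]
LOAD_CONST → push 10. Stack: [31, 10]
BINARY_OP & → 31 & 10 = 10. Stack: [10]
LOAD_CONST → push 2. Stack: [10, 2]
BINARY_OP << → 10 << 2 = 40. Stack: [40]
STORE_FAST n → n=40. Stack: []
LOAD_FAST_LOAD_FAST b,b → push 36,36. Stack: [36, 36]
BINARY_OP | → 36 | 36 = 36. Stack: [36]
STORE_FAST k → k=36. Stack: []
LOAD_CONST → push 10. Stack: [10]
LOAD_FAST_LOAD_FAST k,n → push 36,40. Stack: [10, 36, 40]
BINARY_OP + → 36 + 40 = 76. Stack: [10, 76]
BINARY_OP // → 10 // 76 = 0. Stack: [0]
STORE_FAST y → y=0. Stack: []
LOAD_CONST → push 7. Stack: [7]
LOAD_FAST b → push 36. Stack: [7, 36]
BINARY_OP + → 7 + 36 = 43. Stack: [43]
STORE_FAST u → u=43. Stack: []
LOAD_FAST_LOAD_FAST y,v → push 0,31. Stack: [0, 31]
BINARY_OP - → 0 - 31 = -31. Stack: [-31]
STORE_FAST x → x=-31. Stack: []
LOAD_FAST v → push 31. Stack: [31]
LOAD_CONST → push 12. Stack: [31, 12]
BINARY_OP + → 31 + 12 = 43. Stack: [43]
LOAD_FAST u → push 43. Stack: [43, 43]
BINARY_OP + → 43 + 43 = 86. Stack: [86]
STORE_FAST x → x=86. Stack: []
LOAD_FAST x → push 86. Stack: [86]
RETURN_VALUE → return 86.

86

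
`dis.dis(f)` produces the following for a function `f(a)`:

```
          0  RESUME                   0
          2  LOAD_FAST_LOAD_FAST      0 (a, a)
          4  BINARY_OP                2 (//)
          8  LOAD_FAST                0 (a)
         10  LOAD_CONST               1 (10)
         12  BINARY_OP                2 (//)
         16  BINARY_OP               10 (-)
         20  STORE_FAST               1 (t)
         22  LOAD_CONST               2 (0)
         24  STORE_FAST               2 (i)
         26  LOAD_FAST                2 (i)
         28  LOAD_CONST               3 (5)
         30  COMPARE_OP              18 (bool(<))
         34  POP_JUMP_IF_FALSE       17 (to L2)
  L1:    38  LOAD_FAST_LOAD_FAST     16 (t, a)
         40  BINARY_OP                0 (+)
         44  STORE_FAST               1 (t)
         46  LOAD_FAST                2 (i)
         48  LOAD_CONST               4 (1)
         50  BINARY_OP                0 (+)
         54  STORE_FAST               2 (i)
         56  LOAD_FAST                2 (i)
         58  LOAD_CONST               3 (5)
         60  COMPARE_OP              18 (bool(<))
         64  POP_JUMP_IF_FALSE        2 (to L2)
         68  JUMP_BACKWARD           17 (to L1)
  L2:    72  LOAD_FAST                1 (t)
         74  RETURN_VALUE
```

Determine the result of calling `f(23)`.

114

LOAD_FAST_LOAD_FAST a,a → push 23,23
BINARY_OP // → 23 // 23 = 1
LOAD_FAST a → push 23
LOAD_CONST → push 10
BINARY_OP // → 23 // 10 = 2
BINARY_OP - → 1 - 2 = -1
STORE_FAST t → t=-1
LOAD_CONST → push 0
STORE_FAST i → i=0
LOAD_FAST i → push 0
LOAD_CONST → push 5
COMPARE_OP bool(<) → 0 vs 5 = True
POP_JUMP_IF_FALSE → pop True; no jump
LOAD_FAST_LOAD_FAST t,a → push -1,23
BINARY_OP + → -1 + 23 = 22
STORE_FAST t → t=22
LOAD_FAST i → push 0
LOAD_CONST → push 1
BINARY_OP + → 0 + 1 = 1
STORE_FAST i → i=1
LOAD_FAST i → push 1
LOAD_CONST → push 5
COMPARE_OP bool(<) → 1 vs 5 = True
POP_JUMP_IF_FALSE → pop True; no jump
LOAD_FAST_LOAD_FAST t,a → push 22,23
BINARY_OP + → 22 + 23 = 45
STORE_FAST t → t=45
LOAD_FAST i → push 1
LOAD_CONST → push 1
BINARY_OP + → 1 + 1 = 2
STORE_FAST i → i=2
LOAD_FAST i → push 2
LOAD_CONST → push 5
COMPARE_OP bool(<) → 2 vs 5 = True
POP_JUMP_IF_FALSE → pop True; no jump
LOAD_FAST_LOAD_FAST t,a → push 45,23
BINARY_OP + → 45 + 23 = 68
STORE_FAST t → t=68
LOAD_FAST i → push 2
LOAD_CONST → push 1
BINARY_OP + → 2 + 1 = 3
STORE_FAST i → i=3
LOAD_FAST i → push 3
LOAD_CONST → push 5
COMPARE_OP bool(<) → 3 vs 5 = True
POP_JUMP_IF_FALSE → pop True; no jump
LOAD_FAST_LOAD_FAST t,a → push 68,23
BINARY_OP + → 68 + 23 = 91
STORE_FAST t → t=91
LOAD_FAST i → push 3
LOAD_CONST → push 1
BINARY_OP + → 3 + 1 = 4
STORE_FAST i → i=4
LOAD_FAST i → push 4
LOAD_CONST → push 5
COMPARE_OP bool(<) → 4 vs 5 = True
POP_JUMP_IF_FALSE → pop True; no jump
LOAD_FAST_LOAD_FAST t,a → push 91,23
BINARY_OP + → 91 + 23 = 114
STORE_FAST t → t=114
LOAD_FAST i → push 4
LOAD_CONST → push 1
BINARY_OP + → 4 + 1 = 5
STORE_FAST i → i=5
LOAD_FAST i → push 5
LOAD_CONST → push 5
COMPARE_OP bool(<) → 5 vs 5 = False
POP_JUMP_IF_FALSE → pop False; jump
LOAD_FAST t → push 114
RETURN_VALUE → return 114.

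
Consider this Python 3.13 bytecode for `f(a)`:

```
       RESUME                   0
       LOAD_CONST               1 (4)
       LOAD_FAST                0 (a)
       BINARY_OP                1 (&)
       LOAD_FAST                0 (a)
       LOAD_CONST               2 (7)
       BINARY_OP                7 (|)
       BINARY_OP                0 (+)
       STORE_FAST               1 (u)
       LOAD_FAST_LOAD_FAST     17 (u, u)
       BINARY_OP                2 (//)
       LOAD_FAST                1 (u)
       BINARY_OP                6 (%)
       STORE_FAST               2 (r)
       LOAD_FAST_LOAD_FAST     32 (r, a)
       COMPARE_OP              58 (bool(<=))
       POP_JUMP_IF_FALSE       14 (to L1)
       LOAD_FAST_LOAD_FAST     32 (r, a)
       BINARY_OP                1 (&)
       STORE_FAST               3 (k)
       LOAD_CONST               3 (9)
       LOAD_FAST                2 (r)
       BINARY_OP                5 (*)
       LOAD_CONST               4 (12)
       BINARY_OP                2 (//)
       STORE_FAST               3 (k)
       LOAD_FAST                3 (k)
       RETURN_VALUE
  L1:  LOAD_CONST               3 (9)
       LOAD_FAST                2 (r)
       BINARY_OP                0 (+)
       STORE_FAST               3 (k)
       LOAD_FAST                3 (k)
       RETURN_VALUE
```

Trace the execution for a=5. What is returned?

LOAD_CONST → push 4. Stack: [4]
LOAD_FAST a → push 5. Stack: [4, 5]
BINARY_OP & → 4 & 5 = 4. Stack: [4]
LOAD_FAST a → push 5. Stack: [4, 5]
LOAD_CONST → push 7. Stack: [4, 5, 7]
BINARY_OP | → 5 | 7 = 7. Stack: [4, 7]
BINARY_OP + → 4 + 7 = 11. Stack: [11]
STORE_FAST u → u=11. Stack: []
LOAD_FAST_LOAD_FAST u,u → push 11,11. Stack: [11, 11]
BINARY_OP // → 11 // 11 = 1. Stack: [1]
LOAD_FAST u → push 11. Stack: [1, 11]
BINARY_OP % → 1 % 11 = 1. Stack: [1]
STORE_FAST r → r=1. Stack: []
LOAD_FAST_LOAD_FAST r,a → push 1,5. Stack: [1, 5]
COMPARE_OP bool(<=) → 1 vs 5 = True. Stack: [True]
POP_JUMP_IF_FALSE → pop True; no jump. Stack: []
LOAD_FAST_LOAD_FAST r,a → push 1,5. Stack: [1, 5]
BINARY_OP & → 1 & 5 = 1. Stack: [1]
STORE_FAST k → k=1. Stack: []
LOAD_CONST → push 9. Stack: [9]
LOAD_FAST r → push 1. Stack: [9, 1]
BINARY_OP * → 9 * 1 = 9. Stack: [9]
LOAD_CONST → push 12. Stack: [9, 12]
BINARY_OP // → 9 // 12 = 0. Stack: [0]
STORE_FAST k → k=0. Stack: []
LOAD_FAST k → push 0. Stack: [0]
RETURN_VALUE → return 0.

0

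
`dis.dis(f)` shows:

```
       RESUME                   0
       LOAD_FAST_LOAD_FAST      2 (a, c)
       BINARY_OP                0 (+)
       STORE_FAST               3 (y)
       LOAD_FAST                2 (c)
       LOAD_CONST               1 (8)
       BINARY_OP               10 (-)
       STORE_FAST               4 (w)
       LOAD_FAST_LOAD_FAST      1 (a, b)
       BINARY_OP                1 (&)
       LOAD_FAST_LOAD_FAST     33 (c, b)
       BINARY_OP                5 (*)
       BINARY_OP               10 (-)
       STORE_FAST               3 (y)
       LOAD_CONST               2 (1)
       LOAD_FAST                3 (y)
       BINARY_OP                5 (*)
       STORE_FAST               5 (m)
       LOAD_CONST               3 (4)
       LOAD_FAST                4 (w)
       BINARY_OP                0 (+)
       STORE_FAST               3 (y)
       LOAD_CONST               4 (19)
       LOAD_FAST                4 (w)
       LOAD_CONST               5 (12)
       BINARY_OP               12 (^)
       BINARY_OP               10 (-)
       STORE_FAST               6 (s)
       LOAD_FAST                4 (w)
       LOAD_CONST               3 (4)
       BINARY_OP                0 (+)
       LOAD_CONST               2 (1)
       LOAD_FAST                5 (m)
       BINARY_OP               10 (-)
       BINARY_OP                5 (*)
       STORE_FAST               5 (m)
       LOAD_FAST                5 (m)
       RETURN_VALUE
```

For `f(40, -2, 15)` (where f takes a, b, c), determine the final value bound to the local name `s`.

LOAD_FAST_LOAD_FAST a,c → push 40,15. Stack: [40, 15]
BINARY_OP + → 40 + 15 = 55. Stack: [55]
STORE_FAST y → y=55. Stack: []
LOAD_FAST c → push 15. Stack: [15]
LOAD_CONST → push 8. Stack: [15, 8]
BINARY_OP - → 15 - 8 = 7. Stack: [7]
STORE_FAST w → w=7. Stack: []
LOAD_FAST_LOAD_FAST a,b → push 40,-2. Stack: [40, -2]
BINARY_OP & → 40 & -2 = 40. Stack: [40]
LOAD_FAST_LOAD_FAST c,b → push 15,-2. Stack: [40, 15, -2]
BINARY_OP * → 15 * -2 = -30. Stack: [40, -30]
BINARY_OP - → 40 - -30 = 70. Stack: [70]
STORE_FAST y → y=70. Stack: []
LOAD_CONST → push 1. Stack: [1]
LOAD_FAST y → push 70. Stack: [1, 70]
BINARY_OP * → 1 * 70 = 70. Stack: [70]
STORE_FAST m → m=70. Stack: []
LOAD_CONST → push 4. Stack: [4]
LOAD_FAST w → push 7. Stack: [4, 7]
BINARY_OP + → 4 + 7 = 11. Stack: [11]
STORE_FAST y → y=11. Stack: []
LOAD_CONST → push 19. Stack: [19]
LOAD_FAST w → push 7. Stack: [19, 7]
LOAD_CONST → push 12. Stack: [19, 7, 12]
BINARY_OP ^ → 7 ^ 12 = 11. Stack: [19, 11]
BINARY_OP - → 19 - 11 = 8. Stack: [8]
STORE_FAST s → s=8. Stack: []
LOAD_FAST w → push 7. Stack: [7]
LOAD_CONST → push 4. Stack: [7, 4]
BINARY_OP + → 7 + 4 = 11. Stack: [11]
LOAD_CONST → push 1. Stack: [11, 1]
LOAD_FAST m → push 70. Stack: [11, 1, 70]
BINARY_OP - → 1 - 70 = -69. Stack: [11, -69]
BINARY_OP * → 11 * -69 = -759. Stack: [-759]
STORE_FAST m → m=-759. Stack: []
LOAD_FAST m → push -759. Stack: [-759]
RETURN_VALUE → return -759.

8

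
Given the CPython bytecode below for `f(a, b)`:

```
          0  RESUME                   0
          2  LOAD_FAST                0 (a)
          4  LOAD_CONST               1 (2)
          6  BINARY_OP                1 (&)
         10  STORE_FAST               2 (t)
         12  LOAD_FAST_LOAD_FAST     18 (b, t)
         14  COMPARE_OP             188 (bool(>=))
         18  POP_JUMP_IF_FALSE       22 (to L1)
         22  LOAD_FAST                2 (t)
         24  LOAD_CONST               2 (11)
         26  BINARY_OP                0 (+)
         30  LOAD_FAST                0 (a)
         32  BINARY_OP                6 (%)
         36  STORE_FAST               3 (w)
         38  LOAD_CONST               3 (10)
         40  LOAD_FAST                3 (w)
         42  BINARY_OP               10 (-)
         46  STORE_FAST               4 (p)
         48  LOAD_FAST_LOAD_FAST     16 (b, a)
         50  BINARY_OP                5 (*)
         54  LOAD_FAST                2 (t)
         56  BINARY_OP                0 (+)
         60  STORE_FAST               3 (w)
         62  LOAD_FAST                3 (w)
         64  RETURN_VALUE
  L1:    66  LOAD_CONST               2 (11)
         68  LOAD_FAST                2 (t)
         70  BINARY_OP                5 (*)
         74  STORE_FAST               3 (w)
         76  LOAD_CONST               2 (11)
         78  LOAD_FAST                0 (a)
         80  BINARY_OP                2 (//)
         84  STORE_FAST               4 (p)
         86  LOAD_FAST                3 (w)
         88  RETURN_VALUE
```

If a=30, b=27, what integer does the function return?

LOAD_FAST a → push 30. Stack: [30]
LOAD_CONST → push 2. Stack: [30, 2]
BINARY_OP & → 30 & 2 = 2. Stack: [2]
STORE_FAST t → t=2. Stack: []
LOAD_FAST_LOAD_FAST b,t → push 27,2. Stack: [27, 2]
COMPARE_OP bool(>=) → 27 vs 2 = True. Stack: [True]
POP_JUMP_IF_FALSE → pop True; no jump. Stack: []
LOAD_FAST t → push 2. Stack: [2]
LOAD_CONST → push 11. Stack: [2, 11]
BINARY_OP + → 2 + 11 = 13. Stack: [13]
LOAD_FAST a → push 30. Stack: [13, 30]
BINARY_OP % → 13 % 30 = 13. Stack: [13]
STORE_FAST w → w=13. Stack: []
LOAD_CONST → push 10. Stack: [10]
LOAD_FAST w → push 13. Stack: [10, 13]
BINARY_OP - → 10 - 13 = -3. Stack: [-3]
STORE_FAST p → p=-3. Stack: []
LOAD_FAST_LOAD_FAST b,a → push 27,30. Stack: [27, 30]
BINARY_OP * → 27 * 30 = 810. Stack: [810]
LOAD_FAST t → push 2. Stack: [810, 2]
BINARY_OP + → 810 + 2 = 812. Stack: [812]
STORE_FAST w → w=812. Stack: []
LOAD_FAST w → push 812. Stack: [812]
RETURN_VALUE → return 812.

812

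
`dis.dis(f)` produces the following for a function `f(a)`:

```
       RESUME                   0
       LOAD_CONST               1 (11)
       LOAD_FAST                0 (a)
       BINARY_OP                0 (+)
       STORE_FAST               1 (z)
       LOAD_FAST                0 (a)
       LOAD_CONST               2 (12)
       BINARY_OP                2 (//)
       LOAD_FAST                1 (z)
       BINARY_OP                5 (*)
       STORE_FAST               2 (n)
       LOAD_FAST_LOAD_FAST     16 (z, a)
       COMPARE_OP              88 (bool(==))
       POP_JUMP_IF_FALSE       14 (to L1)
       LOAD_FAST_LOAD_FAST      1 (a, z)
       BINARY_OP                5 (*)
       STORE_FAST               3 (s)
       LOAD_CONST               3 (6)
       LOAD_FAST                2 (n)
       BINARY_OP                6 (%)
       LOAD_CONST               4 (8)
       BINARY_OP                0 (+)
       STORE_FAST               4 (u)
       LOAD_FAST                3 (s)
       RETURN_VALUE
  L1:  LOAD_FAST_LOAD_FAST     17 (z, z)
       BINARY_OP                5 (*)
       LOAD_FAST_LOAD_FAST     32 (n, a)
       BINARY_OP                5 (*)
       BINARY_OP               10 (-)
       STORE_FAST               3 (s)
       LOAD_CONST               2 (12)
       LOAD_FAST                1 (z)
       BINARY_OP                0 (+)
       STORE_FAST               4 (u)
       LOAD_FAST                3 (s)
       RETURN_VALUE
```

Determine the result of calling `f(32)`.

-903

LOAD_CONST → push 11. Stack: [11]
LOAD_FAST a → push 32. Stack: [11, 32]
BINARY_OP + → 11 + 32 = 43. Stack: [43]
STORE_FAST z → z=43. Stack: []
LOAD_FAST a → push 32. Stack: [32]
LOAD_CONST → push 12. Stack: [32, 12]
BINARY_OP // → 32 // 12 = 2. Stack: [2]
LOAD_FAST z → push 43. Stack: [2, 43]
BINARY_OP * → 2 * 43 = 86. Stack: [86]
STORE_FAST n → n=86. Stack: []
LOAD_FAST_LOAD_FAST z,a → push 43,32. Stack: [43, 32]
COMPARE_OP bool(==) → 43 vs 32 = False. Stack: [False]
POP_JUMP_IF_FALSE → pop False; jump. Stack: []
LOAD_FAST_LOAD_FAST z,z → push 43,43. Stack: [43, 43]
BINARY_OP * → 43 * 43 = 1849. Stack: [1849]
LOAD_FAST_LOAD_FAST n,a → push 86,32. Stack: [1849, 86, 32]
BINARY_OP * → 86 * 32 = 2752. Stack: [1849, 2752]
BINARY_OP - → 1849 - 2752 = -903. Stack: [-903]
STORE_FAST s → s=-903. Stack: []
LOAD_CONST → push 12. Stack: [12]
LOAD_FAST z → push 43. Stack: [12, 43]
BINARY_OP + → 12 + 43 = 55. Stack: [55]
STORE_FAST u → u=55. Stack: []
LOAD_FAST s → push -903. Stack: [-903]
RETURN_VALUE → return -903.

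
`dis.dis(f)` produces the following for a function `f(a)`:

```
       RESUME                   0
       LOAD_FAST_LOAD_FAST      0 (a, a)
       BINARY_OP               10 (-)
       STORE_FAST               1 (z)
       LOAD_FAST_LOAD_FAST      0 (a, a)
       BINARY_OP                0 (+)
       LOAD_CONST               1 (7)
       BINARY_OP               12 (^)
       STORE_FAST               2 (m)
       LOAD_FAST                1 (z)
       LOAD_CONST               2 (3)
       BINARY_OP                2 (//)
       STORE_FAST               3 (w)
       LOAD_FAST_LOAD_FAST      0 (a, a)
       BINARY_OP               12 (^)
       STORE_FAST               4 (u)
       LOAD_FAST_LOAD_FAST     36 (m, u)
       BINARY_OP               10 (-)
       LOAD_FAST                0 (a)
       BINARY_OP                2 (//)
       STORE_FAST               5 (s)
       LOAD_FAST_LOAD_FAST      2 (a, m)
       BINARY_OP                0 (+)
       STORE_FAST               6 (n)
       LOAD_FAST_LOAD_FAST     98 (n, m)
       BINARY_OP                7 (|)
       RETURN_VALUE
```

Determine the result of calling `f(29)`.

LOAD_FAST_LOAD_FAST a,a → push 29,29. Stack: [29, 29]
BINARY_OP - → 29 - 29 = 0. Stack: [0]
STORE_FAST z → z=0. Stack: []
LOAD_FAST_LOAD_FAST a,a → push 29,29. Stack: [29, 29]
BINARY_OP + → 29 + 29 = 58. Stack: [58]
LOAD_CONST → push 7. Stack: [58, 7]
BINARY_OP ^ → 58 ^ 7 = 61. Stack: [61]
STORE_FAST m → m=61. Stack: []
LOAD_FAST z → push 0. Stack: [0]
LOAD_CONST → push 3. Stack: [0, 3]
BINARY_OP // → 0 // 3 = 0. Stack: [0]
STORE_FAST w → w=0. Stack: []
LOAD_FAST_LOAD_FAST a,a → push 29,29. Stack: [29, 29]
BINARY_OP ^ → 29 ^ 29 = 0. Stack: [0]
STORE_FAST u → u=0. Stack: []
LOAD_FAST_LOAD_FAST m,u → push 61,0. Stack: [61, 0]
BINARY_OP - → 61 - 0 = 61. Stack: [61]
LOAD_FAST a → push 29. Stack: [61, 29]
BINARY_OP // → 61 // 29 = 2. Stack: [2]
STORE_FAST s → s=2. Stack: []
LOAD_FAST_LOAD_FAST a,m → push 29,61. Stack: [29, 61]
BINARY_OP + → 29 + 61 = 90. Stack: [90]
STORE_FAST n → n=90. Stack: []
LOAD_FAST_LOAD_FAST n,m → push 90,61. Stack: [90, 61]
BINARY_OP | → 90 | 61 = 127. Stack: [127]
RETURN_VALUE → return 127.

127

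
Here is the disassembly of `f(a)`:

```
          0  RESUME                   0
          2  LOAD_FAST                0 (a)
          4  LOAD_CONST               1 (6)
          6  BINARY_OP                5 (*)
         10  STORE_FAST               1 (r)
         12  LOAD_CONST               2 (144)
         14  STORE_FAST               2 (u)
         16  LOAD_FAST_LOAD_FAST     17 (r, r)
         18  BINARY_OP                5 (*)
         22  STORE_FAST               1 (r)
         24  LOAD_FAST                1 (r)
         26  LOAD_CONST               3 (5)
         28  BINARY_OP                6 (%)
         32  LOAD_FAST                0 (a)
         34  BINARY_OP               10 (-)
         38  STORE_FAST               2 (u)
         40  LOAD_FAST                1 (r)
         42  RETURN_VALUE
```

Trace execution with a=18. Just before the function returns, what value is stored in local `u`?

-14

LOAD_FAST a → push 18. Stack: [18]
LOAD_CONST → push 6. Stack: [18, 6]
BINARY_OP * → 18 * 6 = 108. Stack: [108]
STORE_FAST r → r=108. Stack: []
LOAD_CONST → push 144. Stack: [144]
STORE_FAST u → u=144. Stack: []
LOAD_FAST_LOAD_FAST r,r → push 108,108. Stack: [108, 108]
BINARY_OP * → 108 * 108 = 11664. Stack: [11664]
STORE_FAST r → r=11664. Stack: []
LOAD_FAST r → push 11664. Stack: [11664]
LOAD_CONST → push 5. Stack: [11664, 5]
BINARY_OP % → 11664 % 5 = 4. Stack: [4]
LOAD_FAST a → push 18. Stack: [4, 18]
BINARY_OP - → 4 - 18 = -14. Stack: [-14]
STORE_FAST u → u=-14. Stack: []
LOAD_FAST r → push 11664. Stack: [11664]
RETURN_VALUE → return 11664.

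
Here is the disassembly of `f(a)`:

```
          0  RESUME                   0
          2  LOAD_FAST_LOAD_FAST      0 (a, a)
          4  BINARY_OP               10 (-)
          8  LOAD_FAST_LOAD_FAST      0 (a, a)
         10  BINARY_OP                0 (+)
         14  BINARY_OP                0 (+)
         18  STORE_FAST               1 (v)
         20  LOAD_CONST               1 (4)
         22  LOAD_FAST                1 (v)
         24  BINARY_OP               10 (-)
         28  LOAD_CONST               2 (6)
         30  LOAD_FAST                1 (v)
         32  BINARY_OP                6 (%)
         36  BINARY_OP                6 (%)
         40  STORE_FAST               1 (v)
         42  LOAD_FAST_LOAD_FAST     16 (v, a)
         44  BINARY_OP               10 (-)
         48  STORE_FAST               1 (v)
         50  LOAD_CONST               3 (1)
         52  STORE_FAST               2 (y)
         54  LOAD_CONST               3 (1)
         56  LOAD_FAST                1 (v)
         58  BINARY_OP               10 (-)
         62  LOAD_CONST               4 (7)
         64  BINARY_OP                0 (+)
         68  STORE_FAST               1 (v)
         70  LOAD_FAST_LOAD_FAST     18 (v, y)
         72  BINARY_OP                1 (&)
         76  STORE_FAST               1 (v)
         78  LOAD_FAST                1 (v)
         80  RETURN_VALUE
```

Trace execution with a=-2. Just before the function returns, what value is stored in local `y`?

1

LOAD_FAST_LOAD_FAST a,a → push -2,-2. Stack: [-2, -2]
BINARY_OP - → -2 - -2 = 0. Stack: [0]
LOAD_FAST_LOAD_FAST a,a → push -2,-2. Stack: [0, -2, -2]
BINARY_OP + → -2 + -2 = -4. Stack: [0, -4]
BINARY_OP + → 0 + -4 = -4. Stack: [-4]
STORE_FAST v → v=-4. Stack: []
LOAD_CONST → push 4. Stack: [4]
LOAD_FAST v → push -4. Stack: [4, -4]
BINARY_OP - → 4 - -4 = 8. Stack: [8]
LOAD_CONST → push 6. Stack: [8, 6]
LOAD_FAST v → push -4. Stack: [8, 6, -4]
BINARY_OP % → 6 % -4 = -2. Stack: [8, -2]
BINARY_OP % → 8 % -2 = 0. Stack: [0]
STORE_FAST v → v=0. Stack: []
LOAD_FAST_LOAD_FAST v,a → push 0,-2. Stack: [0, -2]
BINARY_OP - → 0 - -2 = 2. Stack: [2]
STORE_FAST v → v=2. Stack: []
LOAD_CONST → push 1. Stack: [1]
STORE_FAST y → y=1. Stack: []
LOAD_CONST → push 1. Stack: [1]
LOAD_FAST v → push 2. Stack: [1, 2]
BINARY_OP - → 1 - 2 = -1. Stack: [-1]
LOAD_CONST → push 7. Stack: [-1, 7]
BINARY_OP + → -1 + 7 = 6. Stack: [6]
STORE_FAST v → v=6. Stack: []
LOAD_FAST_LOAD_FAST v,y → push 6,1. Stack: [6, 1]
BINARY_OP & → 6 & 1 = 0. Stack: [0]
STORE_FAST v → v=0. Stack: []
LOAD_FAST v → push 0. Stack: [0]
RETURN_VALUE → return 0.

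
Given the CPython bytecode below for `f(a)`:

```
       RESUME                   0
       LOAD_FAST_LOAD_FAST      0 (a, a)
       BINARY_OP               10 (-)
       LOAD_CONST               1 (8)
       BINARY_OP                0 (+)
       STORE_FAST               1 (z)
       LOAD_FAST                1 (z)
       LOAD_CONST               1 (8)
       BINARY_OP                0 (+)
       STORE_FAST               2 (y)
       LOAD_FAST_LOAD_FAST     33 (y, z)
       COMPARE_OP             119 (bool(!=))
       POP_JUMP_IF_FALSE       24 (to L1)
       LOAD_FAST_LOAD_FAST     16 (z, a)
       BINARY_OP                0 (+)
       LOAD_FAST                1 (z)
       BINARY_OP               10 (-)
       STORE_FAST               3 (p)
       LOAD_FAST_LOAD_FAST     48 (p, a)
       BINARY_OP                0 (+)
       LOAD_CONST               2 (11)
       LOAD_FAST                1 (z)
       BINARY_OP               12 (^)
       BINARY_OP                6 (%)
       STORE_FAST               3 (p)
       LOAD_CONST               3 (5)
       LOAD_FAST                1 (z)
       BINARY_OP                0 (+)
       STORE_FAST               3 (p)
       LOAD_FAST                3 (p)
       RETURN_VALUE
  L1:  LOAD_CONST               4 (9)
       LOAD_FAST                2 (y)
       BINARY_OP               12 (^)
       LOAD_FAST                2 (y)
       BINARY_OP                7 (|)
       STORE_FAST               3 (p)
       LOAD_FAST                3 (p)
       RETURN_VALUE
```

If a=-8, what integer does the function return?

LOAD_FAST_LOAD_FAST a,a → push -8,-8. Stack: [-8, -8]
BINARY_OP - → -8 - -8 = 0. Stack: [0]
LOAD_CONST → push 8. Stack: [0, 8]
BINARY_OP + → 0 + 8 = 8. Stack: [8]
STORE_FAST z → z=8. Stack: []
LOAD_FAST z → push 8. Stack: [8]
LOAD_CONST → push 8. Stack: [8, 8]
BINARY_OP + → 8 + 8 = 16. Stack: [16]
STORE_FAST y → y=16. Stack: []
LOAD_FAST_LOAD_FAST y,z → push 16,8. Stack: [16, 8]
COMPARE_OP bool(!=) → 16 vs 8 = True. Stack: [True]
POP_JUMP_IF_FALSE → pop True; no jump. Stack: []
LOAD_FAST_LOAD_FAST z,a → push 8,-8. Stack: [8, -8]
BINARY_OP + → 8 + -8 = 0. Stack: [0]
LOAD_FAST z → push 8. Stack: [0, 8]
BINARY_OP - → 0 - 8 = -8. Stack: [-8]
STORE_FAST p → p=-8. Stack: []
LOAD_FAST_LOAD_FAST p,a → push -8,-8. Stack: [-8, -8]
BINARY_OP + → -8 + -8 = -16. Stack: [-16]
LOAD_CONST → push 11. Stack: [-16, 11]
LOAD_FAST z → push 8. Stack: [-16, 11, 8]
BINARY_OP ^ → 11 ^ 8 = 3. Stack: [-16, 3]
BINARY_OP % → -16 % 3 = 2. Stack: [2]
STORE_FAST p → p=2. Stack: []
LOAD_CONST → push 5. Stack: [5]
LOAD_FAST z → push 8. Stack: [5, 8]
BINARY_OP + → 5 + 8 = 13. Stack: [13]
STORE_FAST p → p=13. Stack: []
LOAD_FAST p → push 13. Stack: [13]
RETURN_VALUE → return 13.

13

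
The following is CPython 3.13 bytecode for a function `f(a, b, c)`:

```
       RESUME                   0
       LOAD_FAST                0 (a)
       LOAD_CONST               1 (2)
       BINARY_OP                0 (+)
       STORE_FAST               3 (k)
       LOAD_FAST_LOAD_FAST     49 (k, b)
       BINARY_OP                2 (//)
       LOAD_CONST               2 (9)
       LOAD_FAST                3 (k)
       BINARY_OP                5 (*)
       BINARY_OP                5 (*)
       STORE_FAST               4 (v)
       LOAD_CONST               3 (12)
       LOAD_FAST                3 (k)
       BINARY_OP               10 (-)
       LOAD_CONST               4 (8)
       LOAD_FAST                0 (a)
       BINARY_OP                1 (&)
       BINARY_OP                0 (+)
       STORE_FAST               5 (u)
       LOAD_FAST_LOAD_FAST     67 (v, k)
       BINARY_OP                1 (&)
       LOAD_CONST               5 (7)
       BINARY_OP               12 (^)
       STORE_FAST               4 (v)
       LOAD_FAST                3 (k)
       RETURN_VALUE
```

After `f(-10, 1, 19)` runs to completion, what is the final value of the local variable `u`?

20

LOAD_FAST a → push -10. Stack: [-10]
LOAD_CONST → push 2. Stack: [-10, 2]
BINARY_OP + → -10 + 2 = -8. Stack: [-8]
STORE_FAST k → k=-8. Stack: []
LOAD_FAST_LOAD_FAST k,b → push -8,1. Stack: [-8, 1]
BINARY_OP // → -8 // 1 = -8. Stack: [-8]
LOAD_CONST → push 9. Stack: [-8, 9]
LOAD_FAST k → push -8. Stack: [-8, 9, -8]
BINARY_OP * → 9 * -8 = -72. Stack: [-8, -72]
BINARY_OP * → -8 * -72 = 576. Stack: [576]
STORE_FAST v → v=576. Stack: []
LOAD_CONST → push 12. Stack: [12]
LOAD_FAST k → push -8. Stack: [12, -8]
BINARY_OP - → 12 - -8 = 20. Stack: [20]
LOAD_CONST → push 8. Stack: [20, 8]
LOAD_FAST a → push -10. Stack: [20, 8, -10]
BINARY_OP & → 8 & -10 = 0. Stack: [20, 0]
BINARY_OP + → 20 + 0 = 20. Stack: [20]
STORE_FAST u → u=20. Stack: []
LOAD_FAST_LOAD_FAST v,k → push 576,-8. Stack: [576, -8]
BINARY_OP & → 576 & -8 = 576. Stack: [576]
LOAD_CONST → push 7. Stack: [576, 7]
BINARY_OP ^ → 576 ^ 7 = 583. Stack: [583]
STORE_FAST v → v=583. Stack: []
LOAD_FAST k → push -8. Stack: [-8]
RETURN_VALUE → return -8.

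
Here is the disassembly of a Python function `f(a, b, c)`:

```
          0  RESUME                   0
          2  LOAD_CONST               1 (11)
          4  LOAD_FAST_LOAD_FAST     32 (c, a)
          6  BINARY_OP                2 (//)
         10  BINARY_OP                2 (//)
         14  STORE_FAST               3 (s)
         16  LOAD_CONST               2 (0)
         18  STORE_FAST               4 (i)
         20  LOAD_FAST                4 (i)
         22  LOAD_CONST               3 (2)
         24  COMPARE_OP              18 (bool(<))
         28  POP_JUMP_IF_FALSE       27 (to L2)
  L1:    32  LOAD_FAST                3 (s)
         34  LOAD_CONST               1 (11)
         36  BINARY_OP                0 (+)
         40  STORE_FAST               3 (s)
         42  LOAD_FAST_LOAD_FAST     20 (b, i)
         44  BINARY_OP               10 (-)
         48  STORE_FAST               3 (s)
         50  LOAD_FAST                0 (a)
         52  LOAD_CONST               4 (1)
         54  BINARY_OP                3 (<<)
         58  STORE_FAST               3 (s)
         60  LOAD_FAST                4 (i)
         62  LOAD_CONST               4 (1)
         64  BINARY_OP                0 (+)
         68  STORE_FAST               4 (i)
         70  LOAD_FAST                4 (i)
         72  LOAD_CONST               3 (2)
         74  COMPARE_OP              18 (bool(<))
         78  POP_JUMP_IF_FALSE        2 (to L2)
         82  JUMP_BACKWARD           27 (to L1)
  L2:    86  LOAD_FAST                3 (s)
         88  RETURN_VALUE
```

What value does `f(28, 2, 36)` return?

LOAD_CONST → push 11. Stack: [11]
LOAD_FAST_LOAD_FAST c,a → push 36,28. Stack: [11, 36, 28]
BINARY_OP // → 36 // 28 = 1. Stack: [11, 1]
BINARY_OP // → 11 // 1 = 11. Stack: [11]
STORE_FAST s → s=11. Stack: []
LOAD_CONST → push 0. Stack: [0]
STORE_FAST i → i=0. Stack: []
LOAD_FAST i → push 0. Stack: [0]
LOAD_CONST → push 2. Stack: [0, 2]
COMPARE_OP bool(<) → 0 vs 2 = True. Stack: [True]
POP_JUMP_IF_FALSE → pop True; no jump. Stack: []
LOAD_FAST s → push 11. Stack: [11]
LOAD_CONST → push 11. Stack: [11, 11]
BINARY_OP + → 11 + 11 = 22. Stack: [22]
STORE_FAST s → s=22. Stack: []
LOAD_FAST_LOAD_FAST b,i → push 2,0. Stack: [2, 0]
BINARY_OP - → 2 - 0 = 2. Stack: [2]
STORE_FAST s → s=2. Stack: []
LOAD_FAST a → push 28. Stack: [28]
LOAD_CONST → push 1. Stack: [28, 1]
BINARY_OP << → 28 << 1 = 56. Stack: [56]
STORE_FAST s → s=56. Stack: []
LOAD_FAST i → push 0. Stack: [0]
LOAD_CONST → push 1. Stack: [0, 1]
BINARY_OP + → 0 + 1 = 1. Stack: [1]
STORE_FAST i → i=1. Stack: []
LOAD_FAST i → push 1. Stack: [1]
LOAD_CONST → push 2. Stack: [1, 2]
COMPARE_OP bool(<) → 1 vs 2 = True. Stack: [True]
POP_JUMP_IF_FALSE → pop True; no jump. Stack: []
LOAD_FAST s → push 56. Stack: [56]
LOAD_CONST → push 11. Stack: [56, 11]
BINARY_OP + → 56 + 11 = 67. Stack: [67]
STORE_FAST s → s=67. Stack: []
LOAD_FAST_LOAD_FAST b,i → push 2,1. Stack: [2, 1]
BINARY_OP - → 2 - 1 = 1. Stack: [1]
STORE_FAST s → s=1. Stack: []
LOAD_FAST a → push 28. Stack: [28]
LOAD_CONST → push 1. Stack: [28, 1]
BINARY_OP << → 28 << 1 = 56. Stack: [56]
STORE_FAST s → s=56. Stack: []
LOAD_FAST i → push 1. Stack: [1]
LOAD_CONST → push 1. Stack: [1, 1]
BINARY_OP + → 1 + 1 = 2. Stack: [2]
STORE_FAST i → i=2. Stack: []
LOAD_FAST i → push 2. Stack: [2]
LOAD_CONST → push 2. Stack: [2, 2]
COMPARE_OP bool(<) → 2 vs 2 = False. Stack: [False]
POP_JUMP_IF_FALSE → pop False; jump. Stack: []
LOAD_FAST s → push 56. Stack: [56]
RETURN_VALUE → return 56.

56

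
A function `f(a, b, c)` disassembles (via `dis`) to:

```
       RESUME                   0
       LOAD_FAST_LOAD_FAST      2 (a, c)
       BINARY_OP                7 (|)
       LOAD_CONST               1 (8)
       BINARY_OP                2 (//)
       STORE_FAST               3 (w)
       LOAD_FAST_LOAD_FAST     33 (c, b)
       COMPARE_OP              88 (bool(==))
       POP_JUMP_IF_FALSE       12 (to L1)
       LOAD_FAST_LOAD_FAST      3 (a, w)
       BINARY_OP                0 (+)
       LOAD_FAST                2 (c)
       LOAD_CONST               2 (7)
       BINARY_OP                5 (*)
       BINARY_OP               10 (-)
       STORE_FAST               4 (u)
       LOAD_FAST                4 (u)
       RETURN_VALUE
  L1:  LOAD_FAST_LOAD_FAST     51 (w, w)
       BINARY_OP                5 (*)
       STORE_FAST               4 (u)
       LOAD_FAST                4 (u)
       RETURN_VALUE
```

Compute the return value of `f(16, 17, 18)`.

4

LOAD_FAST_LOAD_FAST a,c → push 16,18. Stack: [16, 18]
BINARY_OP | → 16 | 18 = 18. Stack: [18]
LOAD_CONST → push 8. Stack: [18, 8]
BINARY_OP // → 18 // 8 = 2. Stack: [2]
STORE_FAST w → w=2. Stack: []
LOAD_FAST_LOAD_FAST c,b → push 18,17. Stack: [18, 17]
COMPARE_OP bool(==) → 18 vs 17 = False. Stack: [False]
POP_JUMP_IF_FALSE → pop False; jump. Stack: []
LOAD_FAST_LOAD_FAST w,w → push 2,2. Stack: [2, 2]
BINARY_OP * → 2 * 2 = 4. Stack: [4]
STORE_FAST u → u=4. Stack: []
LOAD_FAST u → push 4. Stack: [4]
RETURN_VALUE → return 4.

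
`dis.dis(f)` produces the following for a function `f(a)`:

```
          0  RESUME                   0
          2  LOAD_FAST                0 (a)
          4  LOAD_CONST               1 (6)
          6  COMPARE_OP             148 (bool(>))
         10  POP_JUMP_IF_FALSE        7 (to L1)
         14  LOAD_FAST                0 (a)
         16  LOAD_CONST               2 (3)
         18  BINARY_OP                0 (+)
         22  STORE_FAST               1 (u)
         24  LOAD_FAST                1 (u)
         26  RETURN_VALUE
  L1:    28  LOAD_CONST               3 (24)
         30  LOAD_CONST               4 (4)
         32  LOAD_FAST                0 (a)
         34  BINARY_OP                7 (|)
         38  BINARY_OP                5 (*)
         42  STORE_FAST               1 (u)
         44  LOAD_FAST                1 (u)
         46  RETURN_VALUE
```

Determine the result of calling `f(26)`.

29

LOAD_FAST a → push 26. Stack: [26]
LOAD_CONST → push 6. Stack: [26, 6]
COMPARE_OP bool(>) → 26 vs 6 = True. Stack: [True]
POP_JUMP_IF_FALSE → pop True; no jump. Stack: []
LOAD_FAST a → push 26. Stack: [26]
LOAD_CONST → push 3. Stack: [26, 3]
BINARY_OP + → 26 + 3 = 29. Stack: [29]
STORE_FAST u → u=29. Stack: []
LOAD_FAST u → push 29. Stack: [29]
RETURN_VALUE → return 29.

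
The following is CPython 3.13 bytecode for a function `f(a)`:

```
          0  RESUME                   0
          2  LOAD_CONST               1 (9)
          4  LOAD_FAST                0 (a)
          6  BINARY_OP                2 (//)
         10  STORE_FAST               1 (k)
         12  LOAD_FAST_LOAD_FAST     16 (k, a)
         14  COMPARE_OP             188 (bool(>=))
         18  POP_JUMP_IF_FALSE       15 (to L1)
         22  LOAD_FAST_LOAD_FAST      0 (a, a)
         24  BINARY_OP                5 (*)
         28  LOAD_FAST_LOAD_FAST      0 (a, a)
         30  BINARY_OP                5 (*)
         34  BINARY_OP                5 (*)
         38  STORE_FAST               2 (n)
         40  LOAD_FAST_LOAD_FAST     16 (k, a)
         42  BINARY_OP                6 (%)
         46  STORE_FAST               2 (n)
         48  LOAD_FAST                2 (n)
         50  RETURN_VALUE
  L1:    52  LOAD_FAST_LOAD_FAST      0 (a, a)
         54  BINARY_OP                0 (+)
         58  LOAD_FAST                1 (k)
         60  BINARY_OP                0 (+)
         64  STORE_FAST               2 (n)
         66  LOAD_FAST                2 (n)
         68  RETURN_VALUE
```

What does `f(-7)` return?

LOAD_CONST → push 9. Stack: [9]
LOAD_FAST a → push -7. Stack: [9, -7]
BINARY_OP // → 9 // -7 = -2. Stack: [-2]
STORE_FAST k → k=-2. Stack: []
LOAD_FAST_LOAD_FAST k,a → push -2,-7. Stack: [-2, -7]
COMPARE_OP bool(>=) → -2 vs -7 = True. Stack: [True]
POP_JUMP_IF_FALSE → pop True; no jump. Stack: []
LOAD_FAST_LOAD_FAST a,a → push -7,-7. Stack: [-7, -7]
BINARY_OP * → -7 * -7 = 49. Stack: [49]
LOAD_FAST_LOAD_FAST a,a → push -7,-7. Stack: [49, -7, -7]
BINARY_OP * → -7 * -7 = 49. Stack: [49, 49]
BINARY_OP * → 49 * 49 = 2401. Stack: [2401]
STORE_FAST n → n=2401. Stack: []
LOAD_FAST_LOAD_FAST k,a → push -2,-7. Stack: [-2, -7]
BINARY_OP % → -2 % -7 = -2. Stack: [-2]
STORE_FAST n → n=-2. Stack: []
LOAD_FAST n → push -2. Stack: [-2]
RETURN_VALUE → return -2.

-2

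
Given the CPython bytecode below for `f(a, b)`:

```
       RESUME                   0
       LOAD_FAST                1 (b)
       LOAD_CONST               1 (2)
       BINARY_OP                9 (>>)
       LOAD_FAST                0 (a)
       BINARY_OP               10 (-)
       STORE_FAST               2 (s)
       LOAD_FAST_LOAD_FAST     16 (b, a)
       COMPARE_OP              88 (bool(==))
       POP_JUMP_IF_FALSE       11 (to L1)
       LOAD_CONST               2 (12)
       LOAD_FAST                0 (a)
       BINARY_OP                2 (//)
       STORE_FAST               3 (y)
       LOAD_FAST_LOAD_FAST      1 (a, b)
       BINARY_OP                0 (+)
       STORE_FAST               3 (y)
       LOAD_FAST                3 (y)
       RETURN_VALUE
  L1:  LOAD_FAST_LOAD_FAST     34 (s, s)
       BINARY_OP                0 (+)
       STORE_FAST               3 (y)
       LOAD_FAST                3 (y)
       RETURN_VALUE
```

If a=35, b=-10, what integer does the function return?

LOAD_FAST b → push -10. Stack: [-10]
LOAD_CONST → push 2. Stack: [-10, 2]
BINARY_OP >> → -10 >> 2 = -3. Stack: [-3]
LOAD_FAST a → push 35. Stack: [-3, 35]
BINARY_OP - → -3 - 35 = -38. Stack: [-38]
STORE_FAST s → s=-38. Stack: []
LOAD_FAST_LOAD_FAST b,a → push -10,35. Stack: [-10, 35]
COMPARE_OP bool(==) → -10 vs 35 = False. Stack: [False]
POP_JUMP_IF_FALSE → pop False; jump. Stack: []
LOAD_FAST_LOAD_FAST s,s → push -38,-38. Stack: [-38, -38]
BINARY_OP + → -38 + -38 = -76. Stack: [-76]
STORE_FAST y → y=-76. Stack: []
LOAD_FAST y → push -76. Stack: [-76]
RETURN_VALUE → return -76.

-76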